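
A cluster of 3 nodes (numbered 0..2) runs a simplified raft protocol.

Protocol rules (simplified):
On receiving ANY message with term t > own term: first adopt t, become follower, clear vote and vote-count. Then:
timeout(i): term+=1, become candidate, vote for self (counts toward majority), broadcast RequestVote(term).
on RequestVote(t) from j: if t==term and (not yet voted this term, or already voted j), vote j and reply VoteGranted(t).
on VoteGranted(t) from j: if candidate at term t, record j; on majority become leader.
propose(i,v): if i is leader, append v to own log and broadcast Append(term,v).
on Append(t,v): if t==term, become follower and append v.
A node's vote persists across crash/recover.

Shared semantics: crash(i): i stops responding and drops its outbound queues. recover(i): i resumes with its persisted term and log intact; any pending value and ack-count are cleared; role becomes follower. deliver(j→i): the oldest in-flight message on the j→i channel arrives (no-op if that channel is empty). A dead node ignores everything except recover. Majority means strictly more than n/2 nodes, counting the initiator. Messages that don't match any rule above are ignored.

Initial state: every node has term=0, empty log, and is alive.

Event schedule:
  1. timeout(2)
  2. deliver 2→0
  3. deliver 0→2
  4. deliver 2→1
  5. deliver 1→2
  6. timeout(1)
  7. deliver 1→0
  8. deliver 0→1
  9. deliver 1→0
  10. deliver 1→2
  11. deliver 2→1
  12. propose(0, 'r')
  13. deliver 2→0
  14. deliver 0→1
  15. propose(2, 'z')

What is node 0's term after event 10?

2

[1] timeout(2) → N2(cand t1 [-])
[2] deliver 2→0 → N0(foll t1 [-])
[3] deliver 0→2 → N2(lead t1 [-])
[4] deliver 2→1 → N1(foll t1 [-])
[5] deliver 1→2 → ∅
[6] timeout(1) → N1(cand t2 [-])
[7] deliver 1→0 → N0(foll t2 [-])
[8] deliver 0→1 → N1(lead t2 [-])
[9] deliver 1→0 → ∅
[10] deliver 1→2 → N2(foll t2 [-])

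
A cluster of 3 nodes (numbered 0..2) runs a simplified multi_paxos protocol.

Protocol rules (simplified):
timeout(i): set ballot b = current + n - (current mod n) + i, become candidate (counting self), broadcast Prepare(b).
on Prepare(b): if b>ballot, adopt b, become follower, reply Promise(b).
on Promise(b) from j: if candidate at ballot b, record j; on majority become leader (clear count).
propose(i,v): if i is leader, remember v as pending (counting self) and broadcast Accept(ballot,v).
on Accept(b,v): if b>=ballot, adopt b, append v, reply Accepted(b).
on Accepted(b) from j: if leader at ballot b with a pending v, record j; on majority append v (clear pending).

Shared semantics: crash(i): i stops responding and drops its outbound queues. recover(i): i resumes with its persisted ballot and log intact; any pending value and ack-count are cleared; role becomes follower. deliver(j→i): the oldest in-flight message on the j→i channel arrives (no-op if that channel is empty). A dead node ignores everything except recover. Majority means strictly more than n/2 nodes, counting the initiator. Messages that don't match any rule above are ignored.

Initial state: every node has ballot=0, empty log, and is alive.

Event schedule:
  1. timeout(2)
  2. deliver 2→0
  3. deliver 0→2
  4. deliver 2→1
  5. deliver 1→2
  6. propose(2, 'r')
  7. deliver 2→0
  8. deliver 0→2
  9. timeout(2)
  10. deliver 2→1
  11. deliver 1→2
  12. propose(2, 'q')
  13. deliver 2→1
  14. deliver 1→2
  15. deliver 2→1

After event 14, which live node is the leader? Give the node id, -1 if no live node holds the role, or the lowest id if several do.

2

e1 timeout(2): 2[cand,b=5,-]
e2 deliver 2→0: 0[foll,b=5,-]
e3 deliver 0→2: 2[lead,b=5,-]
e4 deliver 2→1: 1[foll,b=5,-]
e5 deliver 1→2: ·
e6 propose(2,'r'): ·
e7 deliver 2→0: 0[foll,b=5,r]
e8 deliver 0→2: 2[lead,b=5,r]
e9 timeout(2): 2[cand,b=8,r]
e10 deliver 2→1: 1[foll,b=5,r]
e11 deliver 1→2: ·
e12 propose(2,'q'): ·
e13 deliver 2→1: 1[foll,b=8,r]
e14 deliver 1→2: 2[lead,b=8,r]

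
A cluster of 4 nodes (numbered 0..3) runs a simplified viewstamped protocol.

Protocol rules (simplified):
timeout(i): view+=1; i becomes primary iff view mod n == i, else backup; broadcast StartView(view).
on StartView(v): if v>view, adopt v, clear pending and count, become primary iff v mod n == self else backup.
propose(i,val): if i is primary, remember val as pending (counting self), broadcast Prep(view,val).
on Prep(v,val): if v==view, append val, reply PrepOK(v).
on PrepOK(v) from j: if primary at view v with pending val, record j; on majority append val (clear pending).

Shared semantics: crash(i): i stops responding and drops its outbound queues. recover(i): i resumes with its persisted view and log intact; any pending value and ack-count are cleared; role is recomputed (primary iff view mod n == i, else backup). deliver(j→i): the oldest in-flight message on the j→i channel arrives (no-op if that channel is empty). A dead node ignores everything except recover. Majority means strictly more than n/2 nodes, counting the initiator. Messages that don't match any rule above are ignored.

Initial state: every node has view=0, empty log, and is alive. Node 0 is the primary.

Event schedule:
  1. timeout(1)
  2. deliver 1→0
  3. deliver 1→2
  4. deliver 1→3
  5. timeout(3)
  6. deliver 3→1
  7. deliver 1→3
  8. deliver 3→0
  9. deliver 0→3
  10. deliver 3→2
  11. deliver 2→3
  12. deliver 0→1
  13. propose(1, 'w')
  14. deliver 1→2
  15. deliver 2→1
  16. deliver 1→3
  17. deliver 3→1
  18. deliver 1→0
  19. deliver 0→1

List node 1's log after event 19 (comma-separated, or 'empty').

empty

1. timeout(1):  <1:prim v1 ->
2. deliver 1→0:  <0:back v1 ->
3. deliver 1→2:  <2:back v1 ->
4. deliver 1→3:  <3:back v1 ->
5. timeout(3):  <3:back v2 ->
6. deliver 3→1:  <1:back v2 ->
7. deliver 1→3:  nop
8. deliver 3→0:  <0:back v2 ->
9. deliver 0→3:  nop
10. deliver 3→2:  <2:prim v2 ->
11. deliver 2→3:  nop
12. deliver 0→1:  nop
13. propose(1,'w'):  nop
14. deliver 1→2:  nop
15. deliver 2→1:  nop
16. deliver 1→3:  nop
17. deliver 3→1:  nop
18. deliver 1→0:  nop
19. deliver 0→1:  nop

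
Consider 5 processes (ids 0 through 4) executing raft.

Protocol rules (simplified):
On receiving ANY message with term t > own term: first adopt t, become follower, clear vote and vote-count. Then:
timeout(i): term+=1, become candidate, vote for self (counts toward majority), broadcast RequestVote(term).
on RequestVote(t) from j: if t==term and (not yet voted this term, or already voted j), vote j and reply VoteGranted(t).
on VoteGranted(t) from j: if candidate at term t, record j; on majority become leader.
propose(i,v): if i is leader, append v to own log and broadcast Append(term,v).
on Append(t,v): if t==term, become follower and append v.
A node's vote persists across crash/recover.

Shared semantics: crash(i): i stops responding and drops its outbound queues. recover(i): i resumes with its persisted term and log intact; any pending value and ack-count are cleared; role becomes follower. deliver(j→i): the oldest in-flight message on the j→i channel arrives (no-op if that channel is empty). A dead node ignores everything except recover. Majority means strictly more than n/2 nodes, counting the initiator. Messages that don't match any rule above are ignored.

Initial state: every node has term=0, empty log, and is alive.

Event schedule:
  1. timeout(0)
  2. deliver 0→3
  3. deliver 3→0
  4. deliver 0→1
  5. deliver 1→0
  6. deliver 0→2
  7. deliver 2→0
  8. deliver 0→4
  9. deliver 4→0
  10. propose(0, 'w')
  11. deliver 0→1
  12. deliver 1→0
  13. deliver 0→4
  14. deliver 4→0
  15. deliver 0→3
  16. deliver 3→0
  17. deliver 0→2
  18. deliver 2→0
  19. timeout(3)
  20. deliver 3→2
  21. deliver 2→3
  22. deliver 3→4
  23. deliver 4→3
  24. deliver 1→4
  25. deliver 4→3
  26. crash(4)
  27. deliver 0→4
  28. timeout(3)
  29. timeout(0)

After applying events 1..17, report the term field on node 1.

after 1 — timeout(0): n0:cand/t1/[-]
after 2 — deliver 0→3: n3:foll/t1/[-]
after 3 — deliver 3→0: ·
after 4 — deliver 0→1: n1:foll/t1/[-]
after 5 — deliver 1→0: n0:lead/t1/[-]
after 6 — deliver 0→2: n2:foll/t1/[-]
after 7 — deliver 2→0: ·
after 8 — deliver 0→4: n4:foll/t1/[-]
after 9 — deliver 4→0: ·
after 10 — propose(0,'w'): n0:lead/t1/[w]
after 11 — deliver 0→1: n1:foll/t1/[w]
after 12 — deliver 1→0: ·
after 13 — deliver 0→4: n4:foll/t1/[w]
after 14 — deliver 4→0: ·
after 15 — deliver 0→3: n3:foll/t1/[w]
after 16 — deliver 3→0: ·
after 17 — deliver 0→2: n2:foll/t1/[w]

1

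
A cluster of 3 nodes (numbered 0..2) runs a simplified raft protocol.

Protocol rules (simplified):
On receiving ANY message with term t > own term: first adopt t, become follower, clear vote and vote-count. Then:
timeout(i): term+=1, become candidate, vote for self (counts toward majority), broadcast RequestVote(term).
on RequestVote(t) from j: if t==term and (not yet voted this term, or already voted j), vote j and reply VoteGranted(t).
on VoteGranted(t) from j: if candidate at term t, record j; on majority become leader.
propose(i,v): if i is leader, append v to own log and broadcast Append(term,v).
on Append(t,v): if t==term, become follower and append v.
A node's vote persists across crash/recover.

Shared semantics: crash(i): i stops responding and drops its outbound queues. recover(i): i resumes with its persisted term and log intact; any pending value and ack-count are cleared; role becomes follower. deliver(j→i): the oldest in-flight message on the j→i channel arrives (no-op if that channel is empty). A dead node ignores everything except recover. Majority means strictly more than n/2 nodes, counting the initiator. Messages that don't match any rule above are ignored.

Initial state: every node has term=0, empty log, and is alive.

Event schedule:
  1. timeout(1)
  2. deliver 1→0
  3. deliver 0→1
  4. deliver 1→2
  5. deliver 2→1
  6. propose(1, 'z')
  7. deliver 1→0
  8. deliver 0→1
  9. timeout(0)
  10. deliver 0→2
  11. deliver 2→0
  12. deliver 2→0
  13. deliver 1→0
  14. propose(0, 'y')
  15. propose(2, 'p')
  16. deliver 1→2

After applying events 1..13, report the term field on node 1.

1

after 1 — timeout(1): n1:cand/t1/[-]
after 2 — deliver 1→0: n0:foll/t1/[-]
after 3 — deliver 0→1: n1:lead/t1/[-]
after 4 — deliver 1→2: n2:foll/t1/[-]
after 5 — deliver 2→1: ·
after 6 — propose(1,'z'): n1:lead/t1/[z]
after 7 — deliver 1→0: n0:foll/t1/[z]
after 8 — deliver 0→1: ·
after 9 — timeout(0): n0:cand/t2/[z]
after 10 — deliver 0→2: n2:foll/t2/[-]
after 11 — deliver 2→0: n0:lead/t2/[z]
after 12 — deliver 2→0: ·
after 13 — deliver 1→0: ·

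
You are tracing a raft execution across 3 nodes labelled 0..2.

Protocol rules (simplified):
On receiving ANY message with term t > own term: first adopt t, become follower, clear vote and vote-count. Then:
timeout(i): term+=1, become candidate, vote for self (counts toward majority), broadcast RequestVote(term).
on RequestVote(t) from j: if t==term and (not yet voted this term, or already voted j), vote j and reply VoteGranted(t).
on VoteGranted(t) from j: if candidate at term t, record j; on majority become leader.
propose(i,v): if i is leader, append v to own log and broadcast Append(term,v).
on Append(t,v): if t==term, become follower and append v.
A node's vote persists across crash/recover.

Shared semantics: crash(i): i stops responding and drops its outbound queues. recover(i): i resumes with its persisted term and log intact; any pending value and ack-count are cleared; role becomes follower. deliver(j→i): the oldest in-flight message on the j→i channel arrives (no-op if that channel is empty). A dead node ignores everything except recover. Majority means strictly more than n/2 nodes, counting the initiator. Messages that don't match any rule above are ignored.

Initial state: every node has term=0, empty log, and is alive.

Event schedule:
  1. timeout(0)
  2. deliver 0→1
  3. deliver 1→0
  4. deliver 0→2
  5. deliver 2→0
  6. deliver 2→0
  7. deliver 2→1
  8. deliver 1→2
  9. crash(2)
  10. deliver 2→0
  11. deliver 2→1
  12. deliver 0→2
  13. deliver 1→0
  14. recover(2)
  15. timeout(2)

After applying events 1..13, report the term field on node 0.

after 1 — timeout(0): n0:cand/t1/[-]
after 2 — deliver 0→1: n1:foll/t1/[-]
after 3 — deliver 1→0: n0:lead/t1/[-]
after 4 — deliver 0→2: n2:foll/t1/[-]
after 5 — deliver 2→0: ·
after 6 — deliver 2→0: ·
after 7 — deliver 2→1: ·
after 8 — deliver 1→2: ·
after 9 — crash(2): n2:✗foll/t1/[-]
after 10 — deliver 2→0: ·
after 11 — deliver 2→1: ·
after 12 — deliver 0→2: ·
after 13 — deliver 1→0: ·

1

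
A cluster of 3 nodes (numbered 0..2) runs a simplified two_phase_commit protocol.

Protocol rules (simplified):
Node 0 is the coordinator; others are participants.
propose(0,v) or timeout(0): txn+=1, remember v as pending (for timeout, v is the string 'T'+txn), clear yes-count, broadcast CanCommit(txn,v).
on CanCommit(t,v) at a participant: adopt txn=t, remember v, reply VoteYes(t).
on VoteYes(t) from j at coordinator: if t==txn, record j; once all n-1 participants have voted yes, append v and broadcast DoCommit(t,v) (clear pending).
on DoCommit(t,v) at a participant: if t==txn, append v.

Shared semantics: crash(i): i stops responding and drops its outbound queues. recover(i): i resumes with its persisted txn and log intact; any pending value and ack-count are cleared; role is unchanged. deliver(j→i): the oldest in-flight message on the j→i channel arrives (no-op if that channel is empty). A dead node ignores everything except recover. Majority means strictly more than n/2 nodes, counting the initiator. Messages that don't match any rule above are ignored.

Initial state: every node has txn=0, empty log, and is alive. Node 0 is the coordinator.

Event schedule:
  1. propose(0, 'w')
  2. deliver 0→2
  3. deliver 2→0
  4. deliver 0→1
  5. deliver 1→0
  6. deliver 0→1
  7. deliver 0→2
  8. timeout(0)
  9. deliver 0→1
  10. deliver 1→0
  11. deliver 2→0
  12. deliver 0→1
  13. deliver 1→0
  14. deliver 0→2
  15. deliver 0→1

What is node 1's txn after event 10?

1. propose(0,'w'):  <0:coor t1 ->
2. deliver 0→2:  <2:part t1 ->
3. deliver 2→0:  nop
4. deliver 0→1:  <1:part t1 ->
5. deliver 1→0:  <0:coor t1 w>
6. deliver 0→1:  <1:part t1 w>
7. deliver 0→2:  <2:part t1 w>
8. timeout(0):  <0:coor t2 w>
9. deliver 0→1:  <1:part t2 w>
10. deliver 1→0:  nop

2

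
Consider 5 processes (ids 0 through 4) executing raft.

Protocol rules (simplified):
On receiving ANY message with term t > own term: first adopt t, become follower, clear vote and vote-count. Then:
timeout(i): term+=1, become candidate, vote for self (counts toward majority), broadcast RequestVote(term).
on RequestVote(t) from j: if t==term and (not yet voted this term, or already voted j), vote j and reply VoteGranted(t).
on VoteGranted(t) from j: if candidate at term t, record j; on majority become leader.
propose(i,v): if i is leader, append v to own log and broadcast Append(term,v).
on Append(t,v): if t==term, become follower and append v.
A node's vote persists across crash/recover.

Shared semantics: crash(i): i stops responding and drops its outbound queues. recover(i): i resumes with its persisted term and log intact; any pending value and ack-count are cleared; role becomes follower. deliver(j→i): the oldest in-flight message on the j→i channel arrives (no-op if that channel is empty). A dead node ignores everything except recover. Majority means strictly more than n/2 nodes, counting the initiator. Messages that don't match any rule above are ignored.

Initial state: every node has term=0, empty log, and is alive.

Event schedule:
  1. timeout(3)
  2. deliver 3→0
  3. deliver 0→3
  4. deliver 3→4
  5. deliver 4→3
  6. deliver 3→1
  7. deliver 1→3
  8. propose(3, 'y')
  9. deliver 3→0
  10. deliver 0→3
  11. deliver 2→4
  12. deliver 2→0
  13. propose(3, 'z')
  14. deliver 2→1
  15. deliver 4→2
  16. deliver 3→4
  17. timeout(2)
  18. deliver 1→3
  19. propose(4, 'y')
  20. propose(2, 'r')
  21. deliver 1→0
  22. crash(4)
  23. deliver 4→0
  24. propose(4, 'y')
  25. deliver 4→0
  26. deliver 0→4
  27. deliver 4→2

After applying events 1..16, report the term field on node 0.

1. timeout(3):  <3:cand t1 ->
2. deliver 3→0:  <0:foll t1 ->
3. deliver 0→3:  nop
4. deliver 3→4:  <4:foll t1 ->
5. deliver 4→3:  <3:lead t1 ->
6. deliver 3→1:  <1:foll t1 ->
7. deliver 1→3:  nop
8. propose(3,'y'):  <3:lead t1 y>
9. deliver 3→0:  <0:foll t1 y>
10. deliver 0→3:  nop
11. deliver 2→4:  nop
12. deliver 2→0:  nop
13. propose(3,'z'):  <3:lead t1 y,z>
14. deliver 2→1:  nop
15. deliver 4→2:  nop
16. deliver 3→4:  <4:foll t1 y>

1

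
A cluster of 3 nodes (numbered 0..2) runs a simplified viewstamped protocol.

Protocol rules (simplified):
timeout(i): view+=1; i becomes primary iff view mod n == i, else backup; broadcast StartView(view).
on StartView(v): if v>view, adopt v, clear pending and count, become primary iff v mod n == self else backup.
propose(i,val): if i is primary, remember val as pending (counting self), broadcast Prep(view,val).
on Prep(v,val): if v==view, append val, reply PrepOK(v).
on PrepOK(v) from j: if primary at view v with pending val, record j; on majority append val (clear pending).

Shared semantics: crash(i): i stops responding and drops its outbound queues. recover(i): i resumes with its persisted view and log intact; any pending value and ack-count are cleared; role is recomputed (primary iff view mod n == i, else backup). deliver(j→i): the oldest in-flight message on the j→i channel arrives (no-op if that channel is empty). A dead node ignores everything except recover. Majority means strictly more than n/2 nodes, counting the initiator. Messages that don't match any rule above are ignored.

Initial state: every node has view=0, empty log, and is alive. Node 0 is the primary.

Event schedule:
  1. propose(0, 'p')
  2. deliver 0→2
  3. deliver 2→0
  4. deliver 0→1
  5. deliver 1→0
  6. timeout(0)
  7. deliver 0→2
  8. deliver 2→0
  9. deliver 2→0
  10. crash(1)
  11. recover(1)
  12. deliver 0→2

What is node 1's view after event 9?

0

e1 propose(0,'p'): ·
e2 deliver 0→2: 2[back,v=0,p]
e3 deliver 2→0: 0[prim,v=0,p]
e4 deliver 0→1: 1[back,v=0,p]
e5 deliver 1→0: ·
e6 timeout(0): 0[back,v=1,p]
e7 deliver 0→2: 2[back,v=1,p]
e8 deliver 2→0: ·
e9 deliver 2→0: ·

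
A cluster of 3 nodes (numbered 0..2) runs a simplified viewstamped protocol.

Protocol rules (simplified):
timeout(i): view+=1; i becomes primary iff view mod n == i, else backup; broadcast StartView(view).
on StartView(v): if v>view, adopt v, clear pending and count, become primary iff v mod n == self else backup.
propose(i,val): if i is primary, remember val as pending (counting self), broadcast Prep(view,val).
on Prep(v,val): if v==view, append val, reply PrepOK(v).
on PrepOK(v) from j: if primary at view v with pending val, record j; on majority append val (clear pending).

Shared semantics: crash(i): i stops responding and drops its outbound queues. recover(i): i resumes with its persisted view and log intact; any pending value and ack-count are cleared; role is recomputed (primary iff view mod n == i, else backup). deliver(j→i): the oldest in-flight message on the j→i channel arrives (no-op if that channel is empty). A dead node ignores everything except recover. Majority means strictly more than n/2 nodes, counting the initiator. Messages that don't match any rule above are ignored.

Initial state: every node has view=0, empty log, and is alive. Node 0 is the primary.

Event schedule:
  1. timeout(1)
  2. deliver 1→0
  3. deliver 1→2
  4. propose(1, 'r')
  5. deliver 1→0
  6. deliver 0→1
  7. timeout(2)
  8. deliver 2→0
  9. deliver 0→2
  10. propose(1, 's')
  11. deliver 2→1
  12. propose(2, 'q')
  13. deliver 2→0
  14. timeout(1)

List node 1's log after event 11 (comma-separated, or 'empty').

e1 timeout(1): 1[prim,v=1,-]
e2 deliver 1→0: 0[back,v=1,-]
e3 deliver 1→2: 2[back,v=1,-]
e4 propose(1,'r'): ·
e5 deliver 1→0: 0[back,v=1,r]
e6 deliver 0→1: 1[prim,v=1,r]
e7 timeout(2): 2[prim,v=2,-]
e8 deliver 2→0: 0[back,v=2,r]
e9 deliver 0→2: ·
e10 propose(1,'s'): ·
e11 deliver 2→1: 1[back,v=2,r]

r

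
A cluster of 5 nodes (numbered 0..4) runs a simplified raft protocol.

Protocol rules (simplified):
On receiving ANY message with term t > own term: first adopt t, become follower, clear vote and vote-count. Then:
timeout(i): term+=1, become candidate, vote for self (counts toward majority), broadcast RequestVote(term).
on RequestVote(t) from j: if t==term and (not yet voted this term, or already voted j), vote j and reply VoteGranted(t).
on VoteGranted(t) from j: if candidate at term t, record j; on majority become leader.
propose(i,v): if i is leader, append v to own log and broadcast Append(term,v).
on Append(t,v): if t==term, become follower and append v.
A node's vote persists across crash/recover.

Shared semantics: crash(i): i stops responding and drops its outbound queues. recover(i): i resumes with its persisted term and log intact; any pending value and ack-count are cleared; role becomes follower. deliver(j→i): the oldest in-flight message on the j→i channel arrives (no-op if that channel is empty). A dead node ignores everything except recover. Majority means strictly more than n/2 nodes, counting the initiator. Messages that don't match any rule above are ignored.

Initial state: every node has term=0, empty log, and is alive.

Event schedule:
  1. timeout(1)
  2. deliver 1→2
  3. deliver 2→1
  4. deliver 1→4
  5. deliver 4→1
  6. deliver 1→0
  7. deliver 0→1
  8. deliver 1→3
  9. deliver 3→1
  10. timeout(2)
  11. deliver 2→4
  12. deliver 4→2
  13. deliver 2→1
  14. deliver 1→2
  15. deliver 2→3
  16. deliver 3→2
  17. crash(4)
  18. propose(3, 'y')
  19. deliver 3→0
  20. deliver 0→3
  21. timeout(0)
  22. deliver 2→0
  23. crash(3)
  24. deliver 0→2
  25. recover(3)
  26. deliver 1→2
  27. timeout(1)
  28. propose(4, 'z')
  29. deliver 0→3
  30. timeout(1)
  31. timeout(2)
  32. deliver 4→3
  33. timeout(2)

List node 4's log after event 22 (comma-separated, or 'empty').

step 1 timeout(1): 1={cand,t=1,log=-}
step 2 deliver 1→2: 2={foll,t=1,log=-}
step 3 deliver 2→1: —
step 4 deliver 1→4: 4={foll,t=1,log=-}
step 5 deliver 4→1: 1={lead,t=1,log=-}
step 6 deliver 1→0: 0={foll,t=1,log=-}
step 7 deliver 0→1: —
step 8 deliver 1→3: 3={foll,t=1,log=-}
step 9 deliver 3→1: —
step 10 timeout(2): 2={cand,t=2,log=-}
step 11 deliver 2→4: 4={foll,t=2,log=-}
step 12 deliver 4→2: —
step 13 deliver 2→1: 1={foll,t=2,log=-}
step 14 deliver 1→2: 2={lead,t=2,log=-}
step 15 deliver 2→3: 3={foll,t=2,log=-}
step 16 deliver 3→2: —
step 17 crash(4): 4={✗foll,t=2,log=-}
step 18 propose(3,'y'): —
step 19 deliver 3→0: —
step 20 deliver 0→3: —
step 21 timeout(0): 0={cand,t=2,log=-}
step 22 deliver 2→0: —

empty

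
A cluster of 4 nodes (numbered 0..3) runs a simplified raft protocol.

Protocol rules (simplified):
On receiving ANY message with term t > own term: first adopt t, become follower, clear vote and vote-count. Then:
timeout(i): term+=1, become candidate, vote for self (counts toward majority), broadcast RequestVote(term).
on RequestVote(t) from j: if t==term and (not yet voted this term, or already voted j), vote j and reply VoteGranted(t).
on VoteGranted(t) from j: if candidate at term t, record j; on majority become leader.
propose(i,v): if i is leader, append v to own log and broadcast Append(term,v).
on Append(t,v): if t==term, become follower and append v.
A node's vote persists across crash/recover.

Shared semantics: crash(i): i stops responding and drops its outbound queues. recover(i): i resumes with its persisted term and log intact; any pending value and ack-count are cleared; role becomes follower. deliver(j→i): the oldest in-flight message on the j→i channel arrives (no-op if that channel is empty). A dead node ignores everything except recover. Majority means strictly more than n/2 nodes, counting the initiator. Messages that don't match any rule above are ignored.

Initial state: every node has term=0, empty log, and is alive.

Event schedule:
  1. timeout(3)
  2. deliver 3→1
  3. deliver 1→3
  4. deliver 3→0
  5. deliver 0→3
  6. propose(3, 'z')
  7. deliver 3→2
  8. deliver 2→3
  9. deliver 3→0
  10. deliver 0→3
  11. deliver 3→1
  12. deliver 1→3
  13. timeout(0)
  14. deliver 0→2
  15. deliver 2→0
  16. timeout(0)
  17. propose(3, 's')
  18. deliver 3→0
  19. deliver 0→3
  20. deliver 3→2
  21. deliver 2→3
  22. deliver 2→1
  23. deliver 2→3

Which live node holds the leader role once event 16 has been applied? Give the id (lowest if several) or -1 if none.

3

1. timeout(3):  <3:cand t1 ->
2. deliver 3→1:  <1:foll t1 ->
3. deliver 1→3:  nop
4. deliver 3→0:  <0:foll t1 ->
5. deliver 0→3:  <3:lead t1 ->
6. propose(3,'z'):  <3:lead t1 z>
7. deliver 3→2:  <2:foll t1 ->
8. deliver 2→3:  nop
9. deliver 3→0:  <0:foll t1 z>
10. deliver 0→3:  nop
11. deliver 3→1:  <1:foll t1 z>
12. deliver 1→3:  nop
13. timeout(0):  <0:cand t2 z>
14. deliver 0→2:  <2:foll t2 ->
15. deliver 2→0:  nop
16. timeout(0):  <0:cand t3 z>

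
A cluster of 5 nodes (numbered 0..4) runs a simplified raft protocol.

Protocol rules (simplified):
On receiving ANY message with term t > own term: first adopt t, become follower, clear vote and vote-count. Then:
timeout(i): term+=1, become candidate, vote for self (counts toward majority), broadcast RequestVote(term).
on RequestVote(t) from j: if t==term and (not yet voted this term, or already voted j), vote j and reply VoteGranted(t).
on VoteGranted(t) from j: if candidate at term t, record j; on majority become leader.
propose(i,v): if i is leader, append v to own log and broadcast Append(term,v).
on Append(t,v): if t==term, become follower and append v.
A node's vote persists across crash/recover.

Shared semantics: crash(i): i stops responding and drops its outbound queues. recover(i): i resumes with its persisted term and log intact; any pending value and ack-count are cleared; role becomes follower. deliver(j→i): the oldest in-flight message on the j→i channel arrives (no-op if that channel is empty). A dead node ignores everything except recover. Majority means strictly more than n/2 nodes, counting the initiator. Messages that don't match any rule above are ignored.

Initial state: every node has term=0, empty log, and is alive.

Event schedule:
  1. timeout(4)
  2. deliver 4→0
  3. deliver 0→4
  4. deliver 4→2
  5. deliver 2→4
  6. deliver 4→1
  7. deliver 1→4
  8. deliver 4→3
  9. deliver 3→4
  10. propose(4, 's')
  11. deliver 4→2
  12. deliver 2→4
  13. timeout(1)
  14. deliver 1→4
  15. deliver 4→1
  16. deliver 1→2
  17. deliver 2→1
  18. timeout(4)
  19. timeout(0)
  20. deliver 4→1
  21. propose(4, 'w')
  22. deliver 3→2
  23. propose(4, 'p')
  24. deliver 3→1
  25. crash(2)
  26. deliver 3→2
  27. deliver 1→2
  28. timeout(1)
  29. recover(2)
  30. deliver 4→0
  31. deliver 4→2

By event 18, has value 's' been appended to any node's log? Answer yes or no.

1. timeout(4):  <4:cand t1 ->
2. deliver 4→0:  <0:foll t1 ->
3. deliver 0→4:  nop
4. deliver 4→2:  <2:foll t1 ->
5. deliver 2→4:  <4:lead t1 ->
6. deliver 4→1:  <1:foll t1 ->
7. deliver 1→4:  nop
8. deliver 4→3:  <3:foll t1 ->
9. deliver 3→4:  nop
10. propose(4,'s'):  <4:lead t1 s>
11. deliver 4→2:  <2:foll t1 s>
12. deliver 2→4:  nop
13. timeout(1):  <1:cand t2 ->
14. deliver 1→4:  <4:foll t2 s>
15. deliver 4→1:  nop
16. deliver 1→2:  <2:foll t2 s>
17. deliver 2→1:  nop
18. timeout(4):  <4:cand t3 s>

yes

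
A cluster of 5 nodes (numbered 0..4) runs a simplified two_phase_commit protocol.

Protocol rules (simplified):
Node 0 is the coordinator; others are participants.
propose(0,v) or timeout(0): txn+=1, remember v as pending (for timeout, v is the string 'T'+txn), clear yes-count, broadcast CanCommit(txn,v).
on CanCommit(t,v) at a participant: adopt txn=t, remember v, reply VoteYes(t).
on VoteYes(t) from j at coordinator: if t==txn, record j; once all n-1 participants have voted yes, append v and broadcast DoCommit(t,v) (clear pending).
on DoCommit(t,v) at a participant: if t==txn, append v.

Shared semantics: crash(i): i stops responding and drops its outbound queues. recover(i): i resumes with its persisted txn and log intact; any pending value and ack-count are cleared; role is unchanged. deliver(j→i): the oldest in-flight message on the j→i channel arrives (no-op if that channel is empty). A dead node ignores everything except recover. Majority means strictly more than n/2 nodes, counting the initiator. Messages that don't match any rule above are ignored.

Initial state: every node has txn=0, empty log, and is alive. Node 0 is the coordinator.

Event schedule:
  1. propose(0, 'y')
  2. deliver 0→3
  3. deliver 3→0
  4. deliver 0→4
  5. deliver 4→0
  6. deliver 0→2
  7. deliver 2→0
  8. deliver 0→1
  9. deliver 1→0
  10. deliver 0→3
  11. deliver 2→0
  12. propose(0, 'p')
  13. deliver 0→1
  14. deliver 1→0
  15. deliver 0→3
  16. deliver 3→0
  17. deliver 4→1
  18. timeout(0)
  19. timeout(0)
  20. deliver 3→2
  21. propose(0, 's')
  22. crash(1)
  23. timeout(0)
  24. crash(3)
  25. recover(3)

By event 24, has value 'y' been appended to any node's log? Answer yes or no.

yes

step 1 propose(0,'y'): 0={coor,t=1,log=-}
step 2 deliver 0→3: 3={part,t=1,log=-}
step 3 deliver 3→0: —
step 4 deliver 0→4: 4={part,t=1,log=-}
step 5 deliver 4→0: —
step 6 deliver 0→2: 2={part,t=1,log=-}
step 7 deliver 2→0: —
step 8 deliver 0→1: 1={part,t=1,log=-}
step 9 deliver 1→0: 0={coor,t=1,log=y}
step 10 deliver 0→3: 3={part,t=1,log=y}
step 11 deliver 2→0: —
step 12 propose(0,'p'): 0={coor,t=2,log=y}
step 13 deliver 0→1: 1={part,t=1,log=y}
step 14 deliver 1→0: —
step 15 deliver 0→3: 3={part,t=2,log=y}
step 16 deliver 3→0: —
step 17 deliver 4→1: —
step 18 timeout(0): 0={coor,t=3,log=y}
step 19 timeout(0): 0={coor,t=4,log=y}
step 20 deliver 3→2: —
step 21 propose(0,'s'): 0={coor,t=5,log=y}
step 22 crash(1): 1={✗part,t=1,log=y}
step 23 timeout(0): 0={coor,t=6,log=y}
step 24 crash(3): 3={✗part,t=2,log=y}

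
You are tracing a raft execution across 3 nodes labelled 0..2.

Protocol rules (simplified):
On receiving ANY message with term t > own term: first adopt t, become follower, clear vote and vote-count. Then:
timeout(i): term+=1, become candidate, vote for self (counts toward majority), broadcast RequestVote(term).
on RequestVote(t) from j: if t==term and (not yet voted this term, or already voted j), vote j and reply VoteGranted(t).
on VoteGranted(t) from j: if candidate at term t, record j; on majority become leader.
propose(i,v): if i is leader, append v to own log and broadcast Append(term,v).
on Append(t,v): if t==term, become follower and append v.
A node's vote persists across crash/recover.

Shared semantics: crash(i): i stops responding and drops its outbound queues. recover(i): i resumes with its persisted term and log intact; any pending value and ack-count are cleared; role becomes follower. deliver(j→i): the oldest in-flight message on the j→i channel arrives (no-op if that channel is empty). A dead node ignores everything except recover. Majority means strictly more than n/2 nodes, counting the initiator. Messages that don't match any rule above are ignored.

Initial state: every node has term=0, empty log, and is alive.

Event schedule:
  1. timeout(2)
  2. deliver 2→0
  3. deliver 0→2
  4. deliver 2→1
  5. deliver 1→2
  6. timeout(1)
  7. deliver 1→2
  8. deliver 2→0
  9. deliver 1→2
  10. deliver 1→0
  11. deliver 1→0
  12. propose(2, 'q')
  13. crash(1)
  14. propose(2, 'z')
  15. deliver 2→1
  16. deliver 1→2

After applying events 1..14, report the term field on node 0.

after 1 — timeout(2): n2:cand/t1/[-]
after 2 — deliver 2→0: n0:foll/t1/[-]
after 3 — deliver 0→2: n2:lead/t1/[-]
after 4 — deliver 2→1: n1:foll/t1/[-]
after 5 — deliver 1→2: ·
after 6 — timeout(1): n1:cand/t2/[-]
after 7 — deliver 1→2: n2:foll/t2/[-]
after 8 — deliver 2→0: ·
after 9 — deliver 1→2: ·
after 10 — deliver 1→0: n0:foll/t2/[-]
after 11 — deliver 1→0: ·
after 12 — propose(2,'q'): ·
after 13 — crash(1): n1:✗cand/t2/[-]
after 14 — propose(2,'z'): ·

2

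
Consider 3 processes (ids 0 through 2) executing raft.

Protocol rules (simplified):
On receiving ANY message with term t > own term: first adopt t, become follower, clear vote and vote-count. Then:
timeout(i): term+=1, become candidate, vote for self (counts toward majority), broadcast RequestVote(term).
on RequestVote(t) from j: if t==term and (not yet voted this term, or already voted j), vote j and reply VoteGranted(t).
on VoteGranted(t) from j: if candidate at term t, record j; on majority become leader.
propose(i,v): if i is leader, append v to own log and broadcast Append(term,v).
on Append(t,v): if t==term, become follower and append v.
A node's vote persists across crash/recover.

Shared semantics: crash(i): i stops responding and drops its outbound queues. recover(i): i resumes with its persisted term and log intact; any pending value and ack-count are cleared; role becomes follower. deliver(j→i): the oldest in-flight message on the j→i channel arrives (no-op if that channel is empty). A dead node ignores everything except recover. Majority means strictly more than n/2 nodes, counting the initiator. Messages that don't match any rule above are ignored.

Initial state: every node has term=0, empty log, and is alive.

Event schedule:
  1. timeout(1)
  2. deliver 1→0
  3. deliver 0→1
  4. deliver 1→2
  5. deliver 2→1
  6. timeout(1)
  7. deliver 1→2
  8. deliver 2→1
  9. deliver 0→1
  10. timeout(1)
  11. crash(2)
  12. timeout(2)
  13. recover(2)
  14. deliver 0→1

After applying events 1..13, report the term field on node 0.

step 1 timeout(1): 1={cand,t=1,log=-}
step 2 deliver 1→0: 0={foll,t=1,log=-}
step 3 deliver 0→1: 1={lead,t=1,log=-}
step 4 deliver 1→2: 2={foll,t=1,log=-}
step 5 deliver 2→1: —
step 6 timeout(1): 1={cand,t=2,log=-}
step 7 deliver 1→2: 2={foll,t=2,log=-}
step 8 deliver 2→1: 1={lead,t=2,log=-}
step 9 deliver 0→1: —
step 10 timeout(1): 1={cand,t=3,log=-}
step 11 crash(2): 2={✗foll,t=2,log=-}
step 12 timeout(2): —
step 13 recover(2): 2={foll,t=2,log=-}

1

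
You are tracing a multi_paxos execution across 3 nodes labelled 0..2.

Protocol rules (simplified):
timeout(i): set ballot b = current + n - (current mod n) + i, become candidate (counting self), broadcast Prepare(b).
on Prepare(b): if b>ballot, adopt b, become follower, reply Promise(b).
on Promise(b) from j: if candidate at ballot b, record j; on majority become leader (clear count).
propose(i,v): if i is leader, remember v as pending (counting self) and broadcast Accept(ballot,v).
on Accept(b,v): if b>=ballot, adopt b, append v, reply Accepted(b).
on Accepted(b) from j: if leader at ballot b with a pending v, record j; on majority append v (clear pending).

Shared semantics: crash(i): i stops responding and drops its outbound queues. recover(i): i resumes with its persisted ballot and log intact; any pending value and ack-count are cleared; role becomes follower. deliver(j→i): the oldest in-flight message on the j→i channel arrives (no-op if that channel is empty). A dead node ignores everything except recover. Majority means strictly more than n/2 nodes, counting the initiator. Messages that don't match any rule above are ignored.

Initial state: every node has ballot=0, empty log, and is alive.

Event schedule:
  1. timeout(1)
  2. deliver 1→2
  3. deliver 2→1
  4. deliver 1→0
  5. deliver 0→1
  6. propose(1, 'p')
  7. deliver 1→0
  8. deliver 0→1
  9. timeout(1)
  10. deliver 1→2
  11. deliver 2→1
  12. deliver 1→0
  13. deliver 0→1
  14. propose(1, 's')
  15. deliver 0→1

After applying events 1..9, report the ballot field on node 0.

4

step 1 timeout(1): 1={cand,b=4,log=-}
step 2 deliver 1→2: 2={foll,b=4,log=-}
step 3 deliver 2→1: 1={lead,b=4,log=-}
step 4 deliver 1→0: 0={foll,b=4,log=-}
step 5 deliver 0→1: —
step 6 propose(1,'p'): —
step 7 deliver 1→0: 0={foll,b=4,log=p}
step 8 deliver 0→1: 1={lead,b=4,log=p}
step 9 timeout(1): 1={cand,b=7,log=p}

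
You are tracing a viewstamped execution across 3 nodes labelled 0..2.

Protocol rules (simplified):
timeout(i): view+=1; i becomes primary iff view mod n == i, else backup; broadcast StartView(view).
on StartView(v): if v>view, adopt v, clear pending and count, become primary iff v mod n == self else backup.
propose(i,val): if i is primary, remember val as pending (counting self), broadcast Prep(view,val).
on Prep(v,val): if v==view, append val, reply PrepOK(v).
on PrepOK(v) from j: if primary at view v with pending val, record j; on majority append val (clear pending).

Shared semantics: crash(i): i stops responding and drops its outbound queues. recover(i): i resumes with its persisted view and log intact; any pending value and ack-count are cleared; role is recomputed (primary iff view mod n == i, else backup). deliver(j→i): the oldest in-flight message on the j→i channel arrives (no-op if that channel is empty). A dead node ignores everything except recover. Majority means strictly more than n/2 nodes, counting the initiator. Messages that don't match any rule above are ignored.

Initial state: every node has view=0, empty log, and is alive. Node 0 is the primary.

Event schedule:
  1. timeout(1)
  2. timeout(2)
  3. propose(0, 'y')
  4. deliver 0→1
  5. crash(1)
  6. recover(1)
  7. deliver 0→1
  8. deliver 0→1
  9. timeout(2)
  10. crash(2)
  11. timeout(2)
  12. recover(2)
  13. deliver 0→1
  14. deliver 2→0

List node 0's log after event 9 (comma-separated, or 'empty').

[1] timeout(1) → N1(prim v1 [-])
[2] timeout(2) → N2(back v1 [-])
[3] propose(0,'y') → ∅
[4] deliver 0→1 → ∅
[5] crash(1) → N1(✗prim v1 [-])
[6] recover(1) → N1(prim v1 [-])
[7] deliver 0→1 → ∅
[8] deliver 0→1 → ∅
[9] timeout(2) → N2(prim v2 [-])

empty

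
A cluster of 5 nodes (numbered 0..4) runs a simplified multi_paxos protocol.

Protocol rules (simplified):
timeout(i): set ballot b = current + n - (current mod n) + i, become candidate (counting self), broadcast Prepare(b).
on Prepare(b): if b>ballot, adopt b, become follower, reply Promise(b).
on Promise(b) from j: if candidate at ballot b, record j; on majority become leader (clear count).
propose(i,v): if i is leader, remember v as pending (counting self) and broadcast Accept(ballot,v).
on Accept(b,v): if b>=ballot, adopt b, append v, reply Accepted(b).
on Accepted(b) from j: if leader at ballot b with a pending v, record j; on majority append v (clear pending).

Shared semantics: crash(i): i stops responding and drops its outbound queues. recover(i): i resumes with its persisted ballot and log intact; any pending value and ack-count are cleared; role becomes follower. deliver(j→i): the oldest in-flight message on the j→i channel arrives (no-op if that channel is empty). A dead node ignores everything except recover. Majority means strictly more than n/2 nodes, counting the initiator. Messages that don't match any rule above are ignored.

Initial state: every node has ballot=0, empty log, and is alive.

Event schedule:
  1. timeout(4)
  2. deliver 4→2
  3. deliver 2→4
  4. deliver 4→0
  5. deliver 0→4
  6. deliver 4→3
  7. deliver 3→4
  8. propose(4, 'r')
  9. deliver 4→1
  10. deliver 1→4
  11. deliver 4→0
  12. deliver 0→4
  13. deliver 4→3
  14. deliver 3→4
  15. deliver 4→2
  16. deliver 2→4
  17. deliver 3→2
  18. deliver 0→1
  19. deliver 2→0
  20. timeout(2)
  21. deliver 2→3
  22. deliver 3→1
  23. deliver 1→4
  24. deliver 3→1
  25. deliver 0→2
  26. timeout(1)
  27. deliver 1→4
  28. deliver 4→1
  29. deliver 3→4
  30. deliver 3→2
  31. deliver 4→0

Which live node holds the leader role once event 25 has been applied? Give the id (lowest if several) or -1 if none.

4

1. timeout(4):  <4:cand b9 ->
2. deliver 4→2:  <2:foll b9 ->
3. deliver 2→4:  nop
4. deliver 4→0:  <0:foll b9 ->
5. deliver 0→4:  <4:lead b9 ->
6. deliver 4→3:  <3:foll b9 ->
7. deliver 3→4:  nop
8. propose(4,'r'):  nop
9. deliver 4→1:  <1:foll b9 ->
10. deliver 1→4:  nop
11. deliver 4→0:  <0:foll b9 r>
12. deliver 0→4:  nop
13. deliver 4→3:  <3:foll b9 r>
14. deliver 3→4:  <4:lead b9 r>
15. deliver 4→2:  <2:foll b9 r>
16. deliver 2→4:  nop
17. deliver 3→2:  nop
18. deliver 0→1:  nop
19. deliver 2→0:  nop
20. timeout(2):  <2:cand b12 r>
21. deliver 2→3:  <3:foll b12 r>
22. deliver 3→1:  nop
23. deliver 1→4:  nop
24. deliver 3→1:  nop
25. deliver 0→2:  nop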